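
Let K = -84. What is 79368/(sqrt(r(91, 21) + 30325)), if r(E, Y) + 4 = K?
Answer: 26456*sqrt(30237)/10079 ≈ 456.43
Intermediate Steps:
r(E, Y) = -88 (r(E, Y) = -4 - 84 = -88)
79368/(sqrt(r(91, 21) + 30325)) = 79368/(sqrt(-88 + 30325)) = 79368/(sqrt(30237)) = 79368*(sqrt(30237)/30237) = 26456*sqrt(30237)/10079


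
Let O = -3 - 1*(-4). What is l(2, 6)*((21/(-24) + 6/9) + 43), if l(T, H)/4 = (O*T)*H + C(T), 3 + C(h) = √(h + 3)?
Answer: 3081/2 + 1027*√5/6 ≈ 1923.2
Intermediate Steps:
O = 1 (O = -3 + 4 = 1)
C(h) = -3 + √(3 + h) (C(h) = -3 + √(h + 3) = -3 + √(3 + h))
l(T, H) = -12 + 4*√(3 + T) + 4*H*T (l(T, H) = 4*((1*T)*H + (-3 + √(3 + T))) = 4*(T*H + (-3 + √(3 + T))) = 4*(H*T + (-3 + √(3 + T))) = 4*(-3 + √(3 + T) + H*T) = -12 + 4*√(3 + T) + 4*H*T)
l(2, 6)*((21/(-24) + 6/9) + 43) = (-12 + 4*√(3 + 2) + 4*6*2)*((21/(-24) + 6/9) + 43) = (-12 + 4*√5 + 48)*((21*(-1/24) + 6*(⅑)) + 43) = (36 + 4*√5)*((-7/8 + ⅔) + 43) = (36 + 4*√5)*(-5/24 + 43) = (36 + 4*√5)*(1027/24) = 3081/2 + 1027*√5/6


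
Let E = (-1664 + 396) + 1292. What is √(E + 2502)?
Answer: √2526 ≈ 50.259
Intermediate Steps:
E = 24 (E = -1268 + 1292 = 24)
√(E + 2502) = √(24 + 2502) = √2526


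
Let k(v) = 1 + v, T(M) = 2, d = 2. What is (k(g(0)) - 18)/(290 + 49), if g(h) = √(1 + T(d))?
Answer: -17/339 + √3/339 ≈ -0.045038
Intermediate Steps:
g(h) = √3 (g(h) = √(1 + 2) = √3)
(k(g(0)) - 18)/(290 + 49) = ((1 + √3) - 18)/(290 + 49) = (-17 + √3)/339 = (-17 + √3)*(1/339) = -17/339 + √3/339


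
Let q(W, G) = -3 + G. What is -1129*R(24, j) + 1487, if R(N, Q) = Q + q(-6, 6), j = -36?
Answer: 38744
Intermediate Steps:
R(N, Q) = 3 + Q (R(N, Q) = Q + (-3 + 6) = Q + 3 = 3 + Q)
-1129*R(24, j) + 1487 = -1129*(3 - 36) + 1487 = -1129*(-33) + 1487 = 37257 + 1487 = 38744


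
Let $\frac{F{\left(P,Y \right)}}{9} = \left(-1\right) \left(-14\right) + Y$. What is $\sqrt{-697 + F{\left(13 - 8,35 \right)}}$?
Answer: $16 i \approx 16.0 i$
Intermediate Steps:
$F{\left(P,Y \right)} = 126 + 9 Y$ ($F{\left(P,Y \right)} = 9 \left(\left(-1\right) \left(-14\right) + Y\right) = 9 \left(14 + Y\right) = 126 + 9 Y$)
$\sqrt{-697 + F{\left(13 - 8,35 \right)}} = \sqrt{-697 + \left(126 + 9 \cdot 35\right)} = \sqrt{-697 + \left(126 + 315\right)} = \sqrt{-697 + 441} = \sqrt{-256} = 16 i$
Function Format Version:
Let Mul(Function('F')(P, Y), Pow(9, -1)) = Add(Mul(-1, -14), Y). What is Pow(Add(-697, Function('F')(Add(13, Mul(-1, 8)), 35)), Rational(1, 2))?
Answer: Mul(16, I) ≈ Mul(16.000, I)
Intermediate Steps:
Function('F')(P, Y) = Add(126, Mul(9, Y)) (Function('F')(P, Y) = Mul(9, Add(Mul(-1, -14), Y)) = Mul(9, Add(14, Y)) = Add(126, Mul(9, Y)))
Pow(Add(-697, Function('F')(Add(13, Mul(-1, 8)), 35)), Rational(1, 2)) = Pow(Add(-697, Add(126, Mul(9, 35))), Rational(1, 2)) = Pow(Add(-697, Add(126, 315)), Rational(1, 2)) = Pow(Add(-697, 441), Rational(1, 2)) = Pow(-256, Rational(1, 2)) = Mul(16, I)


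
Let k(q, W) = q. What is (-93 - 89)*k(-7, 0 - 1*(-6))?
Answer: 1274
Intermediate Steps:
(-93 - 89)*k(-7, 0 - 1*(-6)) = (-93 - 89)*(-7) = -182*(-7) = 1274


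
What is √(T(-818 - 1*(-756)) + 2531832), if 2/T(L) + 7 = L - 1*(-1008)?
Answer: 5*√89294777790/939 ≈ 1591.2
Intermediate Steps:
T(L) = 2/(1001 + L) (T(L) = 2/(-7 + (L - 1*(-1008))) = 2/(-7 + (L + 1008)) = 2/(-7 + (1008 + L)) = 2/(1001 + L))
√(T(-818 - 1*(-756)) + 2531832) = √(2/(1001 + (-818 - 1*(-756))) + 2531832) = √(2/(1001 + (-818 + 756)) + 2531832) = √(2/(1001 - 62) + 2531832) = √(2/939 + 2531832) = √(2377390250/939) = 5*√89294777790/939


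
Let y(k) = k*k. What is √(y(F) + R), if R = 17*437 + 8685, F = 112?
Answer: √28658 ≈ 169.29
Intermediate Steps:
R = 16114 (R = 7429 + 8685 = 16114)
y(k) = k²
√(y(F) + R) = √(112² + 16114) = √(12544 + 16114) = √28658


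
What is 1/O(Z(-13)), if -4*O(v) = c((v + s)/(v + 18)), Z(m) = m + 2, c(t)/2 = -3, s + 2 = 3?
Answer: ⅔ ≈ 0.66667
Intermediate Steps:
s = 1 (s = -2 + 3 = 1)
c(t) = -6 (c(t) = 2*(-3) = -6)
Z(m) = 2 + m
O(v) = 3/2 (O(v) = -¼*(-6) = 3/2)
1/O(Z(-13)) = 1/(3/2) = ⅔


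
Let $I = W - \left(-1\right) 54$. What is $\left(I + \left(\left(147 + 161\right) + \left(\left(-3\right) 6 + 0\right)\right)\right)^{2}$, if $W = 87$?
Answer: $185761$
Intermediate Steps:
$I = 141$ ($I = 87 - \left(-1\right) 54 = 87 - -54 = 87 + 54 = 141$)
$\left(I + \left(\left(147 + 161\right) + \left(\left(-3\right) 6 + 0\right)\right)\right)^{2} = \left(141 + \left(\left(147 + 161\right) + \left(\left(-3\right) 6 + 0\right)\right)\right)^{2} = \left(141 + \left(308 + \left(-18 + 0\right)\right)\right)^{2} = \left(141 + \left(308 - 18\right)\right)^{2} = \left(141 + 290\right)^{2} = 431^{2} = 185761$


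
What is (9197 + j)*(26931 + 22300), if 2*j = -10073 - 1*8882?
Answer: -27618591/2 ≈ -1.3809e+7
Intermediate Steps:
j = -18955/2 (j = (-10073 - 1*8882)/2 = (-10073 - 8882)/2 = (1/2)*(-18955) = -18955/2 ≈ -9477.5)
(9197 + j)*(26931 + 22300) = (9197 - 18955/2)*(26931 + 22300) = -561/2*49231 = -27618591/2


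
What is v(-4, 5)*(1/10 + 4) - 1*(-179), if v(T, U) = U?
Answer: 399/2 ≈ 199.50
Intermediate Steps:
v(-4, 5)*(1/10 + 4) - 1*(-179) = 5*(1/10 + 4) - 1*(-179) = 5*(⅒ + 4) + 179 = 5*(41/10) + 179 = 41/2 + 179 = 399/2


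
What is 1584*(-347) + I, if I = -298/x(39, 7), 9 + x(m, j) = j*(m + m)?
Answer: -295161274/537 ≈ -5.4965e+5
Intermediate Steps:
x(m, j) = -9 + 2*j*m (x(m, j) = -9 + j*(m + m) = -9 + j*(2*m) = -9 + 2*j*m)
I = -298/537 (I = -298/(-9 + 2*7*39) = -298/(-9 + 546) = -298/537 ≈ -0.55493)
1584*(-347) + I = 1584*(-347) - 298/537 = -549648 - 298/537 = -295161274/537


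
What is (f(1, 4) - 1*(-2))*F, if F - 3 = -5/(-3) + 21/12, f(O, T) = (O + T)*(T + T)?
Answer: 539/2 ≈ 269.50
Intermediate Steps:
f(O, T) = 2*T*(O + T) (f(O, T) = (O + T)*(2*T) = 2*T*(O + T))
F = 77/12 (F = 3 + (-5/(-3) + 21/12) = 3 + (-5*(-⅓) + 21*(1/12)) = 3 + (5/3 + 7/4) = 3 + 41/12 = 77/12 ≈ 6.4167)
(f(1, 4) - 1*(-2))*F = (2*4*(1 + 4) - 1*(-2))*(77/12) = (2*4*5 + 2)*(77/12) = (40 + 2)*(77/12) = 42*(77/12) = 539/2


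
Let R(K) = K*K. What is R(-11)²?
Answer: 14641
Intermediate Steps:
R(K) = K²
R(-11)² = ((-11)²)² = 121² = 14641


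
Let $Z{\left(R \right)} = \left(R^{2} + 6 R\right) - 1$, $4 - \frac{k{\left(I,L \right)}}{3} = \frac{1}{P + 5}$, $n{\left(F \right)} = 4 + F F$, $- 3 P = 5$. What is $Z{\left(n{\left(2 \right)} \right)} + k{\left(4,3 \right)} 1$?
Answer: $\frac{1221}{10} \approx 122.1$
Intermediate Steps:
$P = - \frac{5}{3}$ ($P = \left(- \frac{1}{3}\right) 5 = - \frac{5}{3} \approx -1.6667$)
$n{\left(F \right)} = 4 + F^{2}$
$k{\left(I,L \right)} = \frac{111}{10}$ ($k{\left(I,L \right)} = 12 - \frac{3}{- \frac{5}{3} + 5} = 12 - \frac{3}{\frac{10}{3}} = 12 - \frac{9}{10} = \frac{111}{10}$)
$Z{\left(R \right)} = -1 + R^{2} + 6 R$
$Z{\left(n{\left(2 \right)} \right)} + k{\left(4,3 \right)} 1 = \left(-1 + \left(4 + 2^{2}\right)^{2} + 6 \left(4 + 2^{2}\right)\right) + \frac{111}{10} \cdot 1 = \left(-1 + \left(4 + 4\right)^{2} + 6 \left(4 + 4\right)\right) + \frac{111}{10} = \left(-1 + 8^{2} + 6 \cdot 8\right) + \frac{111}{10} = \left(-1 + 64 + 48\right) + \frac{111}{10} = 111 + \frac{111}{10} = \frac{1221}{10}$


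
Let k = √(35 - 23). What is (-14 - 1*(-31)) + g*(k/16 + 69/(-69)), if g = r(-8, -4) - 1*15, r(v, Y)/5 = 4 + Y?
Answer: 32 - 15*√3/8 ≈ 28.752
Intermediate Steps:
r(v, Y) = 20 + 5*Y (r(v, Y) = 5*(4 + Y) = 20 + 5*Y)
k = 2*√3 (k = √12 = 2*√3 ≈ 3.4641)
g = -15 (g = (20 + 5*(-4)) - 1*15 = (20 - 20) - 15 = 0 - 15 = -15)
(-14 - 1*(-31)) + g*(k/16 + 69/(-69)) = (-14 - 1*(-31)) - 15*((2*√3)/16 + 69/(-69)) = (-14 + 31) - 15*((2*√3)*(1/16) + 69*(-1/69)) = 17 - 15*(√3/8 - 1) = 17 - 15*(-1 + √3/8) = 17 + (15 - 15*√3/8) = 32 - 15*√3/8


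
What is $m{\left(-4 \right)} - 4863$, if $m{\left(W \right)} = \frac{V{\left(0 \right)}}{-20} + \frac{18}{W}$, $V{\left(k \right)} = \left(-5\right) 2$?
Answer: $-4867$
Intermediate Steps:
$V{\left(k \right)} = -10$
$m{\left(W \right)} = \frac{1}{2} + \frac{18}{W}$ ($m{\left(W \right)} = - \frac{10}{-20} + \frac{18}{W} = \left(-10\right) \left(- \frac{1}{20}\right) + \frac{18}{W} = \frac{1}{2} + \frac{18}{W}$)
$m{\left(-4 \right)} - 4863 = \frac{36 - 4}{2 \left(-4\right)} - 4863 = \frac{1}{2} \left(- \frac{1}{4}\right) 32 - 4863 = -4 - 4863 = -4867$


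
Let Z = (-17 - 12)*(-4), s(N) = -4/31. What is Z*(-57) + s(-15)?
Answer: -204976/31 ≈ -6612.1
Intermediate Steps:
s(N) = -4/31 (s(N) = -4*1/31 = -4/31)
Z = 116 (Z = -29*(-4) = 116)
Z*(-57) + s(-15) = 116*(-57) - 4/31 = -6612 - 4/31 = -204976/31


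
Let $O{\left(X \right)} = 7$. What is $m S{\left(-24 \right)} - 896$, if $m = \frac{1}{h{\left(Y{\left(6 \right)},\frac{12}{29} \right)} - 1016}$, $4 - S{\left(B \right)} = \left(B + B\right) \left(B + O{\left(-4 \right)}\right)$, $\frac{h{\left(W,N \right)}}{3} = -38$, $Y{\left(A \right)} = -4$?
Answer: $- \frac{505834}{565} \approx -895.28$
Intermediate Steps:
$h{\left(W,N \right)} = -114$ ($h{\left(W,N \right)} = 3 \left(-38\right) = -114$)
$S{\left(B \right)} = 4 - 2 B \left(7 + B\right)$ ($S{\left(B \right)} = 4 - \left(B + B\right) \left(B + 7\right) = 4 - 2 B \left(7 + B\right)$)
$m = - \frac{1}{1130}$ ($m = \frac{1}{-114 - 1016} = \frac{1}{-1130} = - \frac{1}{1130} \approx -0.00088496$)
$m S{\left(-24 \right)} - 896 = - \frac{4 - -336 - 2 \left(-24\right)^{2}}{1130} - 896 = - \frac{4 + 336 - 1152}{1130} - 896 = \left(- \frac{1}{1130}\right) \left(-812\right) - 896 = \frac{406}{565} - 896 = - \frac{505834}{565}$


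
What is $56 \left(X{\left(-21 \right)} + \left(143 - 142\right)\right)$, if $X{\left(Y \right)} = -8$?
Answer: $-392$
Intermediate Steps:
$56 \left(X{\left(-21 \right)} + \left(143 - 142\right)\right) = 56 \left(-8 + \left(143 - 142\right)\right) = 56 \left(-8 + 1\right) = 56 \left(-7\right) = -392$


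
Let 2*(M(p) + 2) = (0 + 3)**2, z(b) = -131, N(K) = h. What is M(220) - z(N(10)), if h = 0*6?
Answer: 267/2 ≈ 133.50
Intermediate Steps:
h = 0
N(K) = 0
M(p) = 5/2 (M(p) = -2 + (0 + 3)**2/2 = -2 + (1/2)*3**2 = -2 + (1/2)*9 = -2 + 9/2 = 5/2)
M(220) - z(N(10)) = 5/2 - 1*(-131) = 5/2 + 131 = 267/2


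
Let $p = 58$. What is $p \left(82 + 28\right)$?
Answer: $6380$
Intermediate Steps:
$p \left(82 + 28\right) = 58 \left(82 + 28\right) = 58 \cdot 110 = 6380$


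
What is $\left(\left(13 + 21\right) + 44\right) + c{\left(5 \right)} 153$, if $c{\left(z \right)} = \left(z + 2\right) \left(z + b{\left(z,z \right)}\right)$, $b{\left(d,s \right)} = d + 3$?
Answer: $14001$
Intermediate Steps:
$b{\left(d,s \right)} = 3 + d$
$c{\left(z \right)} = \left(2 + z\right) \left(3 + 2 z\right)$ ($c{\left(z \right)} = \left(z + 2\right) \left(z + \left(3 + z\right)\right) = \left(2 + z\right) \left(3 + 2 z\right)$)
$\left(\left(13 + 21\right) + 44\right) + c{\left(5 \right)} 153 = \left(\left(13 + 21\right) + 44\right) + \left(6 + 2 \cdot 5^{2} + 7 \cdot 5\right) 153 = \left(34 + 44\right) + \left(6 + 2 \cdot 25 + 35\right) 153 = 78 + \left(6 + 50 + 35\right) 153 = 78 + 91 \cdot 153 = 78 + 13923 = 14001$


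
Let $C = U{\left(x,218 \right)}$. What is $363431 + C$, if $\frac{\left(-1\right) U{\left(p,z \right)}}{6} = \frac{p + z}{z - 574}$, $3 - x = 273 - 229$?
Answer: $\frac{64691249}{178} \approx 3.6343 \cdot 10^{5}$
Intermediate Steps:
$x = -41$ ($x = 3 - \left(273 - 229\right) = 3 - 44 = -41$)
$U{\left(p,z \right)} = - \frac{6 \left(p + z\right)}{-574 + z}$ ($U{\left(p,z \right)} = - 6 \frac{p + z}{z - 574} = - 6 \frac{p + z}{-574 + z} = - \frac{6 \left(p + z\right)}{-574 + z}$)
$C = \frac{531}{178}$ ($C = \frac{6 \left(\left(-1\right) \left(-41\right) - 218\right)}{-574 + 218} = \frac{6 \left(41 - 218\right)}{-356} = 6 \left(- \frac{1}{356}\right) \left(-177\right) = \frac{531}{178} \approx 2.9831$)
$363431 + C = 363431 + \frac{531}{178} = \frac{64691249}{178}$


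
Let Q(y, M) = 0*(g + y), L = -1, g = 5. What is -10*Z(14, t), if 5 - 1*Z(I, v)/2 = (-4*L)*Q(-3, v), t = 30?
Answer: -100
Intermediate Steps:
Q(y, M) = 0 (Q(y, M) = 0*(5 + y) = 0)
Z(I, v) = 10 (Z(I, v) = 10 - 2*(-4*(-1))*0 = 10 - 8*0 = 10 - 2*0 = 10 + 0 = 10)
-10*Z(14, t) = -10*10 = -100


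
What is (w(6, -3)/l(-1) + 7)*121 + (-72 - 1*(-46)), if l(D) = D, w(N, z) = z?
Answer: 1184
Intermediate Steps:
(w(6, -3)/l(-1) + 7)*121 + (-72 - 1*(-46)) = (-3/(-1) + 7)*121 + (-72 - 1*(-46)) = (-3*(-1) + 7)*121 + (-72 + 46) = (3 + 7)*121 - 26 = 10*121 - 26 = 1210 - 26 = 1184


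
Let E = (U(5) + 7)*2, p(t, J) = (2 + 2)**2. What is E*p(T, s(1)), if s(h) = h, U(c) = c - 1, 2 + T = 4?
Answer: 352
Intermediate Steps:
T = 2 (T = -2 + 4 = 2)
U(c) = -1 + c
p(t, J) = 16 (p(t, J) = 4**2 = 16)
E = 22 (E = ((-1 + 5) + 7)*2 = (4 + 7)*2 = 11*2 = 22)
E*p(T, s(1)) = 22*16 = 352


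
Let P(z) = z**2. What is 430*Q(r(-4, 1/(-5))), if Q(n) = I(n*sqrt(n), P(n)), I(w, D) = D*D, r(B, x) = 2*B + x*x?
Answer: 134868571286/78125 ≈ 1.7263e+6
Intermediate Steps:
r(B, x) = x**2 + 2*B (r(B, x) = 2*B + x**2 = x**2 + 2*B)
I(w, D) = D**2
Q(n) = n**4 (Q(n) = (n**2)**2 = n**4)
430*Q(r(-4, 1/(-5))) = 430*((1/(-5))**2 + 2*(-4))**4 = 430*((-1/5)**2 - 8)**4 = 430*(1/25 - 8)**4 = 430*(-199/25)**4 = 430*(1568239201/390625) = 134868571286/78125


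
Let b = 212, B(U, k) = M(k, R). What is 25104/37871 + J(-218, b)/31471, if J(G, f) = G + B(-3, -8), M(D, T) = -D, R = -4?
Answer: 782095074/1191838241 ≈ 0.65621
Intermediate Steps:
B(U, k) = -k
J(G, f) = 8 + G (J(G, f) = G - 1*(-8) = G + 8 = 8 + G)
25104/37871 + J(-218, b)/31471 = 25104/37871 + (8 - 218)/31471 = 25104*(1/37871) - 210*1/31471 = 25104/37871 - 210/31471 = 782095074/1191838241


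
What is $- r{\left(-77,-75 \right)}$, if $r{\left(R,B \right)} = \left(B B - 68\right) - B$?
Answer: $-5632$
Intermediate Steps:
$r{\left(R,B \right)} = -68 + B^{2} - B$ ($r{\left(R,B \right)} = \left(B^{2} - 68\right) - B = \left(-68 + B^{2}\right) - B = -68 + B^{2} - B$)
$- r{\left(-77,-75 \right)} = - (-68 + \left(-75\right)^{2} - -75) = - (-68 + 5625 + 75) = \left(-1\right) 5632 = -5632$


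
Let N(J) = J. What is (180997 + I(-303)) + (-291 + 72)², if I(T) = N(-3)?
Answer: 228955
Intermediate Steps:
I(T) = -3
(180997 + I(-303)) + (-291 + 72)² = (180997 - 3) + (-291 + 72)² = 180994 + (-219)² = 180994 + 47961 = 228955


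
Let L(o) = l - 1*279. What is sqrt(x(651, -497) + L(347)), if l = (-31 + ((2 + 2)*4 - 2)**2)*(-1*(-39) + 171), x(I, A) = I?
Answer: sqrt(35022) ≈ 187.14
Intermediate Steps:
l = 34650 (l = (-31 + (4*4 - 2)**2)*(39 + 171) = (-31 + (16 - 2)**2)*210 = (-31 + 14**2)*210 = (-31 + 196)*210 = 165*210 = 34650)
L(o) = 34371 (L(o) = 34650 - 1*279 = 34650 - 279 = 34371)
sqrt(x(651, -497) + L(347)) = sqrt(651 + 34371) = sqrt(35022)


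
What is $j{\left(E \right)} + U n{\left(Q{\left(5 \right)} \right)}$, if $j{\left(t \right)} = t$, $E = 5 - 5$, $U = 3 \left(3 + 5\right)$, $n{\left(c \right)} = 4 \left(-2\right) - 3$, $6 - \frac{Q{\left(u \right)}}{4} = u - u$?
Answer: $-264$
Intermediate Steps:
$Q{\left(u \right)} = 24$ ($Q{\left(u \right)} = 24 - 4 \left(u - u\right) = 24 - 0 = 24 + 0 = 24$)
$n{\left(c \right)} = -11$ ($n{\left(c \right)} = -8 - 3 = -11$)
$U = 24$ ($U = 3 \cdot 8 = 24$)
$E = 0$ ($E = 5 - 5 = 0$)
$j{\left(E \right)} + U n{\left(Q{\left(5 \right)} \right)} = 0 + 24 \left(-11\right) = 0 - 264 = -264$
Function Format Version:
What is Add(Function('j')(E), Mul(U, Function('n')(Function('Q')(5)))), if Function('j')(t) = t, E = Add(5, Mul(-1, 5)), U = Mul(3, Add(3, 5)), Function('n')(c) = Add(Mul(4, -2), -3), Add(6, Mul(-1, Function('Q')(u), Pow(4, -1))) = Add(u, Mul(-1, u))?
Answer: -264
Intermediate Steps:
Function('Q')(u) = 24 (Function('Q')(u) = Add(24, Mul(-4, Add(u, Mul(-1, u)))) = Add(24, Mul(-4, 0)) = Add(24, 0) = 24)
Function('n')(c) = -11 (Function('n')(c) = Add(-8, -3) = -11)
U = 24 (U = Mul(3, 8) = 24)
E = 0 (E = Add(5, -5) = 0)
Add(Function('j')(E), Mul(U, Function('n')(Function('Q')(5)))) = Add(0, Mul(24, -11)) = Add(0, -264) = -264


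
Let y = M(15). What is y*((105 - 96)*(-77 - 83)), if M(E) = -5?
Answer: 7200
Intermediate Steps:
y = -5
y*((105 - 96)*(-77 - 83)) = -5*(105 - 96)*(-77 - 83) = -45*(-160) = -5*(-1440) = 7200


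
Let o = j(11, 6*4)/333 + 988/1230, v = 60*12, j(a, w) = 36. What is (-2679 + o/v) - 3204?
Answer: -48192349031/8191800 ≈ -5883.0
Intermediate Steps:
v = 720
o = 20738/22755 (o = 36/333 + 988/1230 = 36*(1/333) + 988*(1/1230) = 4/37 + 494/615 = 20738/22755 ≈ 0.91136)
(-2679 + o/v) - 3204 = (-2679 + (20738/22755)/720) - 3204 = (-2679 + (20738/22755)*(1/720)) - 3204 = (-2679 + 10369/8191800) - 3204 = -21945821831/8191800 - 3204 = -48192349031/8191800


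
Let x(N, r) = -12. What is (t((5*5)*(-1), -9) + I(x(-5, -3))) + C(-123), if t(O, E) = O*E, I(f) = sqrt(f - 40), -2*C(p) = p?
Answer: 573/2 + 2*I*sqrt(13) ≈ 286.5 + 7.2111*I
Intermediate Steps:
C(p) = -p/2
I(f) = sqrt(-40 + f)
t(O, E) = E*O
(t((5*5)*(-1), -9) + I(x(-5, -3))) + C(-123) = (-9*5*5*(-1) + sqrt(-40 - 12)) - 1/2*(-123) = (-225*(-1) + sqrt(-52)) + 123/2 = (-9*(-25) + 2*I*sqrt(13)) + 123/2 = (225 + 2*I*sqrt(13)) + 123/2 = 573/2 + 2*I*sqrt(13)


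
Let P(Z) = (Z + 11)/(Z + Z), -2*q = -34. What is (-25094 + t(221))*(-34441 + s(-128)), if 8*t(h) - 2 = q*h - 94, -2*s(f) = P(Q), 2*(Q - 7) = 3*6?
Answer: 434429216837/512 ≈ 8.4849e+8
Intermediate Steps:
q = 17 (q = -1/2*(-34) = 17)
Q = 16 (Q = 7 + (3*6)/2 = 7 + (1/2)*18 = 7 + 9 = 16)
P(Z) = (11 + Z)/(2*Z) (P(Z) = (11 + Z)/((2*Z)) = (11 + Z)*(1/(2*Z)) = (11 + Z)/(2*Z))
s(f) = -27/64 (s(f) = -(11 + 16)/(4*16) = -27/(4*16) = -1/2*27/32 = -27/64)
t(h) = -23/2 + 17*h/8 (t(h) = 1/4 + (17*h - 94)/8 = 1/4 + (-94 + 17*h)/8 = 1/4 + (-47/4 + 17*h/8) = -23/2 + 17*h/8)
(-25094 + t(221))*(-34441 + s(-128)) = (-25094 + (-23/2 + (17/8)*221))*(-34441 - 27/64) = (-25094 + (-23/2 + 3757/8))*(-2204251/64) = (-25094 + 3665/8)*(-2204251/64) = -197087/8*(-2204251/64) = 434429216837/512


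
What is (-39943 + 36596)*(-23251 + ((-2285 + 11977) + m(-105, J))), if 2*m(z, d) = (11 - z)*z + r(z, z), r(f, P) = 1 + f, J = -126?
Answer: 65939247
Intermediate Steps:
m(z, d) = 1/2 + z/2 + z*(11 - z)/2 (m(z, d) = ((11 - z)*z + (1 + z))/2 = (z*(11 - z) + (1 + z))/2 = (1 + z + z*(11 - z))/2 = 1/2 + z/2 + z*(11 - z)/2)
(-39943 + 36596)*(-23251 + ((-2285 + 11977) + m(-105, J))) = (-39943 + 36596)*(-23251 + ((-2285 + 11977) + (1/2 + 6*(-105) - 1/2*(-105)**2))) = -3347*(-23251 + (9692 + (1/2 - 630 - 1/2*11025))) = -3347*(-23251 + (9692 + (1/2 - 630 - 11025/2))) = -3347*(-23251 + (9692 - 6142)) = -3347*(-23251 + 3550) = -3347*(-19701) = 65939247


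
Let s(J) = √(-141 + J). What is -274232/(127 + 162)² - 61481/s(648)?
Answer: -274232/83521 - 61481*√3/39 ≈ -2733.8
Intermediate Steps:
-274232/(127 + 162)² - 61481/s(648) = -274232/(127 + 162)² - 61481/√(-141 + 648) = -274232/(289²) - 61481*√3/39 = -274232/83521 - 61481*√3/39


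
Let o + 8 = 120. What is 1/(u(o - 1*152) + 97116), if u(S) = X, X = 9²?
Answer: 1/97197 ≈ 1.0288e-5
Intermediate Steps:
o = 112 (o = -8 + 120 = 112)
X = 81
u(S) = 81
1/(u(o - 1*152) + 97116) = 1/(81 + 97116) = 1/97197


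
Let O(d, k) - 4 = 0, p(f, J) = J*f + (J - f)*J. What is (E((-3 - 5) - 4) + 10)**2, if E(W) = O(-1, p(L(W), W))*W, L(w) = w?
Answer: 1444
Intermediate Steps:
p(f, J) = J*f + J*(J - f)
O(d, k) = 4 (O(d, k) = 4 + 0 = 4)
E(W) = 4*W
(E((-3 - 5) - 4) + 10)**2 = (4*((-3 - 5) - 4) + 10)**2 = (4*(-8 - 4) + 10)**2 = (4*(-12) + 10)**2 = (-48 + 10)**2 = (-38)**2 = 1444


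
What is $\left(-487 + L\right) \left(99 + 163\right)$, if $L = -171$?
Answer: $-172396$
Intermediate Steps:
$\left(-487 + L\right) \left(99 + 163\right) = \left(-487 - 171\right) \left(99 + 163\right) = \left(-658\right) 262 = -172396$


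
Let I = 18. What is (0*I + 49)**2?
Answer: 2401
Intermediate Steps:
(0*I + 49)**2 = (0*18 + 49)**2 = (0 + 49)**2 = 49**2 = 2401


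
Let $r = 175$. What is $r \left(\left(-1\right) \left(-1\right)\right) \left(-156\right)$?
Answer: $-27300$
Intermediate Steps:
$r \left(\left(-1\right) \left(-1\right)\right) \left(-156\right) = 175 \left(\left(-1\right) \left(-1\right)\right) \left(-156\right) = 175 \cdot 1 \left(-156\right) = 175 \left(-156\right) = -27300$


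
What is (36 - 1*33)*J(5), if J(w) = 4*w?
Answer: 60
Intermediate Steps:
(36 - 1*33)*J(5) = (36 - 1*33)*(4*5) = (36 - 33)*20 = 3*20 = 60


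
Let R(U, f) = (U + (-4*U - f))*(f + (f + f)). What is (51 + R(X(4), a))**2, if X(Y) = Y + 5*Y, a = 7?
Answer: 2585664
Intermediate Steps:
X(Y) = 6*Y
R(U, f) = 3*f*(-f - 3*U) (R(U, f) = (U + (-f - 4*U))*(f + 2*f) = (-f - 3*U)*(3*f) = 3*f*(-f - 3*U))
(51 + R(X(4), a))**2 = (51 - 3*7*(7 + 3*(6*4)))**2 = (51 - 3*7*(7 + 3*24))**2 = (51 - 3*7*(7 + 72))**2 = (51 - 3*7*79)**2 = (51 - 1659)**2 = (-1608)**2 = 2585664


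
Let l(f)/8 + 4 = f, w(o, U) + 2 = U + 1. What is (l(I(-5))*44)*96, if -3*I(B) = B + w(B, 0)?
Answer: -67584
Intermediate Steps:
w(o, U) = -1 + U (w(o, U) = -2 + (U + 1) = -2 + (1 + U) = -1 + U)
I(B) = ⅓ - B/3 (I(B) = -(B + (-1 + 0))/3 = -(B - 1)/3 = -(-1 + B)/3 = ⅓ - B/3)
l(f) = -32 + 8*f
(l(I(-5))*44)*96 = ((-32 + 8*(⅓ - ⅓*(-5)))*44)*96 = ((-32 + 8*(⅓ + 5/3))*44)*96 = ((-32 + 8*2)*44)*96 = ((-32 + 16)*44)*96 = -16*44*96 = -704*96 = -67584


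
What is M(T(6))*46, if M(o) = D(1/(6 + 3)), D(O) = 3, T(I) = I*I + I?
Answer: 138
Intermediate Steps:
T(I) = I + I² (T(I) = I² + I = I + I²)
M(o) = 3
M(T(6))*46 = 3*46 = 138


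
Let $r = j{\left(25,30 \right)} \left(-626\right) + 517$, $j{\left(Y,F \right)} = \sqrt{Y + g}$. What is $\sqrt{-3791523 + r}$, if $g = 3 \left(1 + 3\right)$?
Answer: $\sqrt{-3791006 - 626 \sqrt{37}} \approx 1948.0 i$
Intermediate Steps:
$g = 12$ ($g = 3 \cdot 4 = 12$)
$j{\left(Y,F \right)} = \sqrt{12 + Y}$ ($j{\left(Y,F \right)} = \sqrt{Y + 12} = \sqrt{12 + Y}$)
$r = 517 - 626 \sqrt{37}$ ($r = \sqrt{12 + 25} \left(-626\right) + 517 = \sqrt{37} \left(-626\right) + 517 = - 626 \sqrt{37} + 517 = 517 - 626 \sqrt{37} \approx -3290.8$)
$\sqrt{-3791523 + r} = \sqrt{-3791523 + \left(517 - 626 \sqrt{37}\right)} = \sqrt{-3791006 - 626 \sqrt{37}}$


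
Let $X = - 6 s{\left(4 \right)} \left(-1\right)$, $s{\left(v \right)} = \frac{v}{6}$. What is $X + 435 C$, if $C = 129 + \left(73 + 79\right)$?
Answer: $122239$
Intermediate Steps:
$C = 281$ ($C = 129 + 152 = 281$)
$s{\left(v \right)} = \frac{v}{6}$ ($s{\left(v \right)} = v \frac{1}{6} = \frac{v}{6}$)
$X = 4$ ($X = - 6 \cdot \frac{1}{6} \cdot 4 \left(-1\right) = \left(-6\right) \frac{2}{3} \left(-1\right) = \left(-4\right) \left(-1\right) = 4$)
$X + 435 C = 4 + 435 \cdot 281 = 4 + 122235 = 122239$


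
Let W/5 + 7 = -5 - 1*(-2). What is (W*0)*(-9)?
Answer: 0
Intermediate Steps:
W = -50 (W = -35 + 5*(-5 - 1*(-2)) = -35 + 5*(-5 + 2) = -35 + 5*(-3) = -35 - 15 = -50)
(W*0)*(-9) = -50*0*(-9) = 0*(-9) = 0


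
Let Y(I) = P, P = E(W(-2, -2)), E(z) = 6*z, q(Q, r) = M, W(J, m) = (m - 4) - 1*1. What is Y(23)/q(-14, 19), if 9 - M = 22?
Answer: 42/13 ≈ 3.2308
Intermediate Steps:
W(J, m) = -5 + m (W(J, m) = (-4 + m) - 1 = -5 + m)
M = -13 (M = 9 - 1*22 = 9 - 22 = -13)
q(Q, r) = -13
P = -42 (P = 6*(-5 - 2) = 6*(-7) = -42)
Y(I) = -42
Y(23)/q(-14, 19) = -42/(-13) = -42*(-1/13) = 42/13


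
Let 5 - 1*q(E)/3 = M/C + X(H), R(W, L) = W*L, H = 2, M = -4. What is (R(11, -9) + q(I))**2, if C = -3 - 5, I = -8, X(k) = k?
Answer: 33489/4 ≈ 8372.3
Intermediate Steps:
C = -8
R(W, L) = L*W
q(E) = 15/2 (q(E) = 15 - 3*(-4/(-8) + 2) = 15 - 3*(-4*(-1/8) + 2) = 15 - 3*(1/2 + 2) = 15 - 3*5/2 = 15 - 15/2 = 15/2)
(R(11, -9) + q(I))**2 = (-9*11 + 15/2)**2 = (-99 + 15/2)**2 = (-183/2)**2 = 33489/4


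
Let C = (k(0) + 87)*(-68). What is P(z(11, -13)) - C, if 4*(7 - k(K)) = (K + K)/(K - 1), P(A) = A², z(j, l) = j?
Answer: 6513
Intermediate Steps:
k(K) = 7 - K/(2*(-1 + K)) (k(K) = 7 - (K + K)/(4*(K - 1)) = 7 - 2*K/(4*(-1 + K)) = 7 - K/(2*(-1 + K)))
C = -6392 (C = ((-14 + 13*0)/(2*(-1 + 0)) + 87)*(-68) = ((½)*(-14 + 0)/(-1) + 87)*(-68) = ((½)*(-1)*(-14) + 87)*(-68) = (7 + 87)*(-68) = 94*(-68) = -6392)
P(z(11, -13)) - C = 11² - 1*(-6392) = 121 + 6392 = 6513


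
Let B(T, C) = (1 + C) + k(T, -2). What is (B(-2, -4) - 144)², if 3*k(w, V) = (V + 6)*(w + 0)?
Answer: 201601/9 ≈ 22400.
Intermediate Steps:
k(w, V) = w*(6 + V)/3 (k(w, V) = ((V + 6)*(w + 0))/3 = ((6 + V)*w)/3 = (w*(6 + V))/3 = w*(6 + V)/3)
B(T, C) = 1 + C + 4*T/3 (B(T, C) = (1 + C) + T*(6 - 2)/3 = (1 + C) + (⅓)*T*4 = (1 + C) + 4*T/3 = 1 + C + 4*T/3)
(B(-2, -4) - 144)² = ((1 - 4 + (4/3)*(-2)) - 144)² = ((1 - 4 - 8/3) - 144)² = (-17/3 - 144)² = (-449/3)² = 201601/9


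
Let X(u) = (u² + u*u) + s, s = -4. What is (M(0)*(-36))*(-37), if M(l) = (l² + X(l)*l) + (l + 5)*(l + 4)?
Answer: 26640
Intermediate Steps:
X(u) = -4 + 2*u² (X(u) = (u² + u*u) - 4 = (u² + u²) - 4 = 2*u² - 4 = -4 + 2*u²)
M(l) = l² + l*(-4 + 2*l²) + (4 + l)*(5 + l) (M(l) = (l² + (-4 + 2*l²)*l) + (l + 5)*(l + 4) = (l² + l*(-4 + 2*l²)) + (5 + l)*(4 + l) = (l² + l*(-4 + 2*l²)) + (4 + l)*(5 + l) = l² + l*(-4 + 2*l²) + (4 + l)*(5 + l))
(M(0)*(-36))*(-37) = ((20 + 2*0² + 2*0³ + 5*0)*(-36))*(-37) = ((20 + 2*0 + 2*0 + 0)*(-36))*(-37) = ((20 + 0 + 0 + 0)*(-36))*(-37) = (20*(-36))*(-37) = -720*(-37) = 26640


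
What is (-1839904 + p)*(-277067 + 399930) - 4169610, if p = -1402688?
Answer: -398398750506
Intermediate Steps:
(-1839904 + p)*(-277067 + 399930) - 4169610 = (-1839904 - 1402688)*(-277067 + 399930) - 4169610 = -3242592*122863 - 4169610 = -398394580896 - 4169610 = -398398750506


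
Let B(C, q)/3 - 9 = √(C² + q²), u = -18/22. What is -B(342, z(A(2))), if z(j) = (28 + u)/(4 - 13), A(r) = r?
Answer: -27 - √1146453565/33 ≈ -1053.0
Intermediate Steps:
u = -9/11 (u = -18*1/22 = -9/11 ≈ -0.81818)
z(j) = -299/99 (z(j) = (28 - 9/11)/(4 - 13) = (299/11)/(-9) = (299/11)*(-⅑) = -299/99)
B(C, q) = 27 + 3*√(C² + q²)
-B(342, z(A(2))) = -(27 + 3*√(342² + (-299/99)²)) = -(27 + 3*√(116964 + 89401/9801)) = -(27 + 3*√(1146453565/9801)) = -(27 + 3*(√1146453565/99)) = -(27 + √1146453565/33) = -27 - √1146453565/33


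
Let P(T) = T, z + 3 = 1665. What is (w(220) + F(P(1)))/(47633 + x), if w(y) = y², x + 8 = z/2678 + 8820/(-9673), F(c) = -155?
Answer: 624876332015/616842229158 ≈ 1.0130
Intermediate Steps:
z = 1662 (z = -3 + 1665 = 1662)
x = -107388893/12952147 (x = -8 + (1662/2678 + 8820/(-9673)) = -8 + (1662*(1/2678) + 8820*(-1/9673)) = -8 + (831/1339 - 8820/9673) = -8 - 3771717/12952147 = -107388893/12952147 ≈ -8.2912)
(w(220) + F(P(1)))/(47633 + x) = (220² - 155)/(47633 - 107388893/12952147) = (48400 - 155)/(616842229158/12952147) = 48245*(12952147/616842229158) = 624876332015/616842229158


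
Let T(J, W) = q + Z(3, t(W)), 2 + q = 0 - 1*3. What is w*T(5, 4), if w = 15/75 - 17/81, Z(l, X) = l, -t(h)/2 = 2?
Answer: 8/405 ≈ 0.019753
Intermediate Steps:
t(h) = -4 (t(h) = -2*2 = -4)
q = -5 (q = -2 + (0 - 1*3) = -2 + (0 - 3) = -2 - 3 = -5)
w = -4/405 (w = 15*(1/75) - 17*1/81 = ⅕ - 17/81 = -4/405 ≈ -0.0098765)
T(J, W) = -2 (T(J, W) = -5 + 3 = -2)
w*T(5, 4) = -4/405*(-2) = 8/405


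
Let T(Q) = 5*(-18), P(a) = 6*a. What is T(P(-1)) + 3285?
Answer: 3195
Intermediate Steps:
T(Q) = -90
T(P(-1)) + 3285 = -90 + 3285 = 3195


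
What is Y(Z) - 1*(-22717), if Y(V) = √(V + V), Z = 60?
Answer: 22717 + 2*√30 ≈ 22728.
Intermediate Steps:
Y(V) = √2*√V (Y(V) = √(2*V) = √2*√V)
Y(Z) - 1*(-22717) = √2*√60 - 1*(-22717) = √2*(2*√15) + 22717 = 2*√30 + 22717 = 22717 + 2*√30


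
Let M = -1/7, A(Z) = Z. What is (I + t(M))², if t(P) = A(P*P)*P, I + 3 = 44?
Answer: 197739844/117649 ≈ 1680.8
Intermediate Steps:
I = 41 (I = -3 + 44 = 41)
M = -⅐ (M = -1*⅐ = -⅐ ≈ -0.14286)
t(P) = P³ (t(P) = (P*P)*P = P²*P = P³)
(I + t(M))² = (41 + (-⅐)³)² = (41 - 1/343)² = (14062/343)² = 197739844/117649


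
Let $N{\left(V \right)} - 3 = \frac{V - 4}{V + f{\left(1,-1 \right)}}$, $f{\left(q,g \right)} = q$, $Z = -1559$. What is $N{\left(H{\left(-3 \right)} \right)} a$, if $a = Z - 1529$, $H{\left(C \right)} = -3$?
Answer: $-20072$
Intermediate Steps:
$N{\left(V \right)} = 3 + \frac{-4 + V}{1 + V}$ ($N{\left(V \right)} = 3 + \frac{V - 4}{V + 1} = 3 + \frac{-4 + V}{1 + V}$)
$a = -3088$ ($a = -1559 - 1529 = -3088$)
$N{\left(H{\left(-3 \right)} \right)} a = \frac{-1 + 4 \left(-3\right)}{1 - 3} \left(-3088\right) = \frac{-1 - 12}{-2} \left(-3088\right) = \left(- \frac{1}{2}\right) \left(-13\right) \left(-3088\right) = \frac{13}{2} \left(-3088\right) = -20072$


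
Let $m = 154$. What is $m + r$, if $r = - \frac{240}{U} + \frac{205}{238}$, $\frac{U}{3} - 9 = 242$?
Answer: $\frac{9232067}{59738} \approx 154.54$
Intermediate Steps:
$U = 753$ ($U = 27 + 3 \cdot 242 = 27 + 726 = 753$)
$r = \frac{32415}{59738}$ ($r = - \frac{240}{753} + \frac{205}{238} = \left(-240\right) \frac{1}{753} + 205 \cdot \frac{1}{238} = - \frac{80}{251} + \frac{205}{238} = \frac{32415}{59738} \approx 0.54262$)
$m + r = 154 + \frac{32415}{59738} = \frac{9232067}{59738}$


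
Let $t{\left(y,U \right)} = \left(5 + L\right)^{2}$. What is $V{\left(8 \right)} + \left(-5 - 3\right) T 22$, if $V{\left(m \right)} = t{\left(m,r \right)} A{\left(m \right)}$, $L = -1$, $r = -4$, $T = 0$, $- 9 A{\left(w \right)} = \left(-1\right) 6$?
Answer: $\frac{32}{3} \approx 10.667$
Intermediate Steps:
$A{\left(w \right)} = \frac{2}{3}$ ($A{\left(w \right)} = - \frac{\left(-1\right) 6}{9} = \left(- \frac{1}{9}\right) \left(-6\right) = \frac{2}{3}$)
$t{\left(y,U \right)} = 16$ ($t{\left(y,U \right)} = \left(5 - 1\right)^{2} = 4^{2} = 16$)
$V{\left(m \right)} = \frac{32}{3}$ ($V{\left(m \right)} = 16 \cdot \frac{2}{3} = \frac{32}{3}$)
$V{\left(8 \right)} + \left(-5 - 3\right) T 22 = \frac{32}{3} + \left(-5 - 3\right) 0 \cdot 22 = \frac{32}{3} + \left(-8\right) 0 \cdot 22 = \frac{32}{3} + 0 \cdot 22 = \frac{32}{3} + 0 = \frac{32}{3}$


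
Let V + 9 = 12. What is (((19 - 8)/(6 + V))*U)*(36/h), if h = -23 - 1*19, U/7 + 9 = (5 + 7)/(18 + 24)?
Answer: 1342/21 ≈ 63.905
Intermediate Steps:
V = 3 (V = -9 + 12 = 3)
U = -61 (U = -63 + 7*((5 + 7)/(18 + 24)) = -63 + 7*(12/42) = -63 + 7*(12*(1/42)) = -63 + 7*(2/7) = -63 + 2 = -61)
h = -42 (h = -23 - 19 = -42)
(((19 - 8)/(6 + V))*U)*(36/h) = (((19 - 8)/(6 + 3))*(-61))*(36/(-42)) = ((11/9)*(-61))*(36*(-1/42)) = ((11*(1/9))*(-61))*(-6/7) = ((11/9)*(-61))*(-6/7) = -671/9*(-6/7) = 1342/21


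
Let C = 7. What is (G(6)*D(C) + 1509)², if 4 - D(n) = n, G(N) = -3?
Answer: 2304324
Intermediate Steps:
D(n) = 4 - n
(G(6)*D(C) + 1509)² = (-3*(4 - 1*7) + 1509)² = (-3*(4 - 7) + 1509)² = (-3*(-3) + 1509)² = (9 + 1509)² = 1518² = 2304324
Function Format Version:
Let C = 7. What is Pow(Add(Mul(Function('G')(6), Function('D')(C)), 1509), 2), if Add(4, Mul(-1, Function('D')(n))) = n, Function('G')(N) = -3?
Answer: 2304324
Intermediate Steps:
Function('D')(n) = Add(4, Mul(-1, n))
Pow(Add(Mul(Function('G')(6), Function('D')(C)), 1509), 2) = Pow(Add(Mul(-3, Add(4, Mul(-1, 7))), 1509), 2) = Pow(Add(Mul(-3, Add(4, -7)), 1509), 2) = Pow(Add(Mul(-3, -3), 1509), 2) = Pow(Add(9, 1509), 2) = Pow(1518, 2) = 2304324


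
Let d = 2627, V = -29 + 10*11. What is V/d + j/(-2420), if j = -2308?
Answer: 1564784/1589335 ≈ 0.98455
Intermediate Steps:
V = 81 (V = -29 + 110 = 81)
V/d + j/(-2420) = 81/2627 - 2308/(-2420) = 81*(1/2627) - 2308*(-1/2420) = 81/2627 + 577/605 = 1564784/1589335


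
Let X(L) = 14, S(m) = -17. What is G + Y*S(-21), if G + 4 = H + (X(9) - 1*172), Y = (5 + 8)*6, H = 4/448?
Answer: -166655/112 ≈ -1488.0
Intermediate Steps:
H = 1/112 (H = 4*(1/448) = 1/112 ≈ 0.0089286)
Y = 78 (Y = 13*6 = 78)
G = -18143/112 (G = -4 + (1/112 + (14 - 1*172)) = -4 + (1/112 + (14 - 172)) = -4 + (1/112 - 158) = -4 - 17695/112 = -18143/112 ≈ -161.99)
G + Y*S(-21) = -18143/112 + 78*(-17) = -18143/112 - 1326 = -166655/112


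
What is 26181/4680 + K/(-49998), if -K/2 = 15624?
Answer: 2072989/333320 ≈ 6.2192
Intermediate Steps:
K = -31248 (K = -2*15624 = -31248)
26181/4680 + K/(-49998) = 26181/4680 - 31248/(-49998) = 26181*(1/4680) - 31248*(-1/49998) = 2909/520 + 5208/8333 = 2072989/333320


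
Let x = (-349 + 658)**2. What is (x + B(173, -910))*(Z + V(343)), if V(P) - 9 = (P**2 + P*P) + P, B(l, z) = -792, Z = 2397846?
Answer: 249363102744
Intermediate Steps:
V(P) = 9 + P + 2*P**2 (V(P) = 9 + ((P**2 + P*P) + P) = 9 + ((P**2 + P**2) + P) = 9 + (2*P**2 + P) = 9 + (P + 2*P**2) = 9 + P + 2*P**2)
x = 95481 (x = 309**2 = 95481)
(x + B(173, -910))*(Z + V(343)) = (95481 - 792)*(2397846 + (9 + 343 + 2*343**2)) = 94689*(2397846 + (9 + 343 + 2*117649)) = 94689*(2397846 + (9 + 343 + 235298)) = 94689*(2397846 + 235650) = 94689*2633496 = 249363102744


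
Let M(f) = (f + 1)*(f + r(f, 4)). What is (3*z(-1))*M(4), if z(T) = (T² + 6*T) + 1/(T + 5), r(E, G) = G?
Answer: -570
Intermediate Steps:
M(f) = (1 + f)*(4 + f) (M(f) = (f + 1)*(f + 4) = (1 + f)*(4 + f))
z(T) = T² + 1/(5 + T) + 6*T (z(T) = (T² + 6*T) + 1/(5 + T) = T² + 1/(5 + T) + 6*T)
(3*z(-1))*M(4) = (3*((1 + (-1)³ + 11*(-1)² + 30*(-1))/(5 - 1)))*(4 + 4² + 5*4) = (3*((1 - 1 + 11*1 - 30)/4))*(4 + 16 + 20) = (3*((1 - 1 + 11 - 30)/4))*40 = (3*((¼)*(-19)))*40 = (3*(-19/4))*40 = -57/4*40 = -570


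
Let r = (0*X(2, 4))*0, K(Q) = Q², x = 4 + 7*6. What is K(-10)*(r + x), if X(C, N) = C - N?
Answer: 4600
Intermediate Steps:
x = 46 (x = 4 + 42 = 46)
r = 0 (r = (0*(2 - 1*4))*0 = (0*(2 - 4))*0 = (0*(-2))*0 = 0*0 = 0)
K(-10)*(r + x) = (-10)²*(0 + 46) = 100*46 = 4600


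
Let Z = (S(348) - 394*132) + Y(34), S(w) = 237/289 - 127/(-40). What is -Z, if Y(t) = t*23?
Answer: 592126377/11560 ≈ 51222.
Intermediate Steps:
S(w) = 46183/11560 (S(w) = 237*(1/289) - 127*(-1/40) = 237/289 + 127/40 = 46183/11560)
Y(t) = 23*t
Z = -592126377/11560 (Z = (46183/11560 - 394*132) + 23*34 = (46183/11560 - 52008) + 782 = -601166297/11560 + 782 = -592126377/11560 ≈ -51222.)
-Z = -1*(-592126377/11560) = 592126377/11560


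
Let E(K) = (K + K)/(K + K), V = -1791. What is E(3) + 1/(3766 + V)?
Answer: 1976/1975 ≈ 1.0005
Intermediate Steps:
E(K) = 1 (E(K) = (2*K)/((2*K)) = (2*K)*(1/(2*K)) = 1)
E(3) + 1/(3766 + V) = 1 + 1/(3766 - 1791) = 1 + 1/1975 = 1976/1975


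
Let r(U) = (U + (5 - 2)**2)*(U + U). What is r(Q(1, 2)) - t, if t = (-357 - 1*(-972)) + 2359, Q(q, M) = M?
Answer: -2930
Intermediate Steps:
t = 2974 (t = (-357 + 972) + 2359 = 615 + 2359 = 2974)
r(U) = 2*U*(9 + U) (r(U) = (U + 3**2)*(2*U) = (U + 9)*(2*U) = (9 + U)*(2*U) = 2*U*(9 + U))
r(Q(1, 2)) - t = 2*2*(9 + 2) - 1*2974 = 2*2*11 - 2974 = 44 - 2974 = -2930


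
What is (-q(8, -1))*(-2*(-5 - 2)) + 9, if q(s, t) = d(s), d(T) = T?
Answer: -103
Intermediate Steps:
q(s, t) = s
(-q(8, -1))*(-2*(-5 - 2)) + 9 = (-1*8)*(-2*(-5 - 2)) + 9 = -(-16)*(-7) + 9 = -8*14 + 9 = -112 + 9 = -103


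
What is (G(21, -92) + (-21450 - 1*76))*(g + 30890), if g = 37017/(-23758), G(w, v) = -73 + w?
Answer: -7917481788767/11879 ≈ -6.6651e+8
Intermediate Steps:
g = -37017/23758 (g = 37017*(-1/23758) = -37017/23758 ≈ -1.5581)
(G(21, -92) + (-21450 - 1*76))*(g + 30890) = ((-73 + 21) + (-21450 - 1*76))*(-37017/23758 + 30890) = (-52 + (-21450 - 76))*(733847603/23758) = (-52 - 21526)*(733847603/23758) = -21578*733847603/23758 = -7917481788767/11879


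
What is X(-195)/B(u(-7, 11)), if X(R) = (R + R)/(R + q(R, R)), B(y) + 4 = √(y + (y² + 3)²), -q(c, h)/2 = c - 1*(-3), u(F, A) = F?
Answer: -520/168903 - 130*√2697/168903 ≈ -0.043050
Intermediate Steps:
q(c, h) = -6 - 2*c (q(c, h) = -2*(c - 1*(-3)) = -2*(c + 3) = -2*(3 + c) = -6 - 2*c)
B(y) = -4 + √(y + (3 + y²)²) (B(y) = -4 + √(y + (y² + 3)²) = -4 + √(y + (3 + y²)²))
X(R) = 2*R/(-6 - R) (X(R) = (R + R)/(R + (-6 - 2*R)) = (2*R)/(-6 - R) = 2*R/(-6 - R))
X(-195)/B(u(-7, 11)) = (2*(-195)/(-6 - 1*(-195)))/(-4 + √(-7 + (3 + (-7)²)²)) = (2*(-195)/(-6 + 195))/(-4 + √(-7 + (3 + 49)²)) = (2*(-195)/189)/(-4 + √(-7 + 52²)) = (2*(-195)*(1/189))/(-4 + √(-7 + 2704)) = -130/(63*(-4 + √2697))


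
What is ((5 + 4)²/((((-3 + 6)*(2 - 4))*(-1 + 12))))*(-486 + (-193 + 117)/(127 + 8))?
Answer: 32843/55 ≈ 597.15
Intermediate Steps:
((5 + 4)²/((((-3 + 6)*(2 - 4))*(-1 + 12))))*(-486 + (-193 + 117)/(127 + 8)) = (9²/(((3*(-2))*11)))*(-486 - 76/135) = (81/((-6*11)))*(-486 - 76*1/135) = (81/(-66))*(-486 - 76/135) = (81*(-1/66))*(-65686/135) = -27/22*(-65686/135) = 32843/55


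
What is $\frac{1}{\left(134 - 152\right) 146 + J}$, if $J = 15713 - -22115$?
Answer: $\frac{1}{35200} \approx 2.8409 \cdot 10^{-5}$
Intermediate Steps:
$J = 37828$ ($J = 15713 + 22115 = 37828$)
$\frac{1}{\left(134 - 152\right) 146 + J} = \frac{1}{\left(134 - 152\right) 146 + 37828} = \frac{1}{\left(-18\right) 146 + 37828} = \frac{1}{-2628 + 37828} = \frac{1}{35200}$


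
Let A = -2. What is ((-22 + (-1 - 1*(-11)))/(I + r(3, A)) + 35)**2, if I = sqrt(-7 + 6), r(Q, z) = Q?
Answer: 24613/25 + 1884*I/25 ≈ 984.52 + 75.36*I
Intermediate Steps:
I
((-22 + (-1 - 1*(-11)))/(I + r(3, A)) + 35)**2 = ((-22 + (-1 - 1*(-11)))/(I + 3) + 35)**2 = ((-22 + (-1 + 11))/(3 + I) + 35)**2 = ((-22 + 10)*((3 - I)/10) + 35)**2 = (-6*(3 - I)/5 + 35)**2 = (35 - 6*(3 - I)/5)**2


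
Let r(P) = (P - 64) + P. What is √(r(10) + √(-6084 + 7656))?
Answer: √(-44 + 2*√393) ≈ 2.086*I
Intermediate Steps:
r(P) = -64 + 2*P (r(P) = (-64 + P) + P = -64 + 2*P)
√(r(10) + √(-6084 + 7656)) = √((-64 + 2*10) + √(-6084 + 7656)) = √((-64 + 20) + √1572) = √(-44 + 2*√393)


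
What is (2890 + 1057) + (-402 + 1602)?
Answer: 5147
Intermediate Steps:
(2890 + 1057) + (-402 + 1602) = 3947 + 1200 = 5147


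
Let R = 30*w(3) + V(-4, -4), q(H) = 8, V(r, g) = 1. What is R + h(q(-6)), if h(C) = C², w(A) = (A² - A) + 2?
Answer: 305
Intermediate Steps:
w(A) = 2 + A² - A
R = 241 (R = 30*(2 + 3² - 1*3) + 1 = 30*(2 + 9 - 3) + 1 = 30*8 + 1 = 240 + 1 = 241)
R + h(q(-6)) = 241 + 8² = 241 + 64 = 305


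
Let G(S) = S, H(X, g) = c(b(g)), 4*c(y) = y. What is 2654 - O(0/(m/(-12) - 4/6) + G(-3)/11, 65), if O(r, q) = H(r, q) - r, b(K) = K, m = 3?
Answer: 116049/44 ≈ 2637.5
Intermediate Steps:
c(y) = y/4
H(X, g) = g/4
O(r, q) = -r + q/4 (O(r, q) = q/4 - r = -r + q/4)
2654 - O(0/(m/(-12) - 4/6) + G(-3)/11, 65) = 2654 - (-(0/(3/(-12) - 4/6) - 3/11) + (¼)*65) = 2654 - (-(0/(3*(-1/12) - 4*⅙) - 3*1/11) + 65/4) = 2654 - (-(0/(-¼ - ⅔) - 3/11) + 65/4) = 2654 - (-(0/(-11/12) - 3/11) + 65/4) = 2654 - (-(0*(-12/11) - 3/11) + 65/4) = 2654 - (-(0 - 3/11) + 65/4) = 2654 - (-1*(-3/11) + 65/4) = 2654 - (3/11 + 65/4) = 2654 - 1*727/44 = 2654 - 727/44 = 116049/44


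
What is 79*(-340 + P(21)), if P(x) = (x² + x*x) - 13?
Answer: 41791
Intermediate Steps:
P(x) = -13 + 2*x² (P(x) = (x² + x²) - 13 = 2*x² - 13 = -13 + 2*x²)
79*(-340 + P(21)) = 79*(-340 + (-13 + 2*21²)) = 79*(-340 + (-13 + 2*441)) = 79*(-340 + (-13 + 882)) = 79*(-340 + 869) = 79*529 = 41791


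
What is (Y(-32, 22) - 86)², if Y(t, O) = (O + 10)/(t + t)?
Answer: 29929/4 ≈ 7482.3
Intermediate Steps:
Y(t, O) = (10 + O)/(2*t) (Y(t, O) = (10 + O)/((2*t)) = (10 + O)*(1/(2*t)) = (10 + O)/(2*t))
(Y(-32, 22) - 86)² = ((½)*(10 + 22)/(-32) - 86)² = ((½)*(-1/32)*32 - 86)² = (-½ - 86)² = (-173/2)² = 29929/4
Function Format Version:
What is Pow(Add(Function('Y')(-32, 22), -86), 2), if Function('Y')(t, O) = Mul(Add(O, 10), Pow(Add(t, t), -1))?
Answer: Rational(29929, 4) ≈ 7482.3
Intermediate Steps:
Function('Y')(t, O) = Mul(Rational(1, 2), Pow(t, -1), Add(10, O)) (Function('Y')(t, O) = Mul(Add(10, O), Pow(Mul(2, t), -1)) = Mul(Add(10, O), Mul(Rational(1, 2), Pow(t, -1))) = Mul(Rational(1, 2), Pow(t, -1), Add(10, O)))
Pow(Add(Function('Y')(-32, 22), -86), 2) = Pow(Add(Mul(Rational(1, 2), Pow(-32, -1), Add(10, 22)), -86), 2) = Pow(Add(Mul(Rational(1, 2), Rational(-1, 32), 32), -86), 2) = Pow(Add(Rational(-1, 2), -86), 2) = Pow(Rational(-173, 2), 2) = Rational(29929, 4)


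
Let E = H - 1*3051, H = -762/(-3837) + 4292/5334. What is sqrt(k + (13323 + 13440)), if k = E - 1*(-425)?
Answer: sqrt(280859075287595049)/3411093 ≈ 155.36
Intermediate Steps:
H = 3422152/3411093 (H = -762*(-1/3837) + 4292*(1/5334) = 254/1279 + 2146/2667 = 3422152/3411093 ≈ 1.0032)
E = -10403822591/3411093 (E = 3422152/3411093 - 1*3051 = 3422152/3411093 - 3051 = -10403822591/3411093 ≈ -3050.0)
k = -8954108066/3411093 (k = -10403822591/3411093 - 1*(-425) = -10403822591/3411093 + 425 = -8954108066/3411093 ≈ -2625.0)
sqrt(k + (13323 + 13440)) = sqrt(-8954108066/3411093 + (13323 + 13440)) = sqrt(-8954108066/3411093 + 26763) = sqrt(82336973893/3411093) = sqrt(280859075287595049)/3411093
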